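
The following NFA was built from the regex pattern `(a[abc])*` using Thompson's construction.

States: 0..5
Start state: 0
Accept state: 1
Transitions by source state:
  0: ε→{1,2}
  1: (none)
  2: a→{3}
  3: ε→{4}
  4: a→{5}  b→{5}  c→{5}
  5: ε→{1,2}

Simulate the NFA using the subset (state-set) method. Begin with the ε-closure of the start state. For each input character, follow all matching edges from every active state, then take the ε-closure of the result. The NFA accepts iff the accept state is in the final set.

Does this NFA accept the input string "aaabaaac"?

Answer: ACCEPT

Steps:
S₀ = ε-closure({0}) = {0,1,2}
'a' @ 1: {3,4}
'a' @ 2: {1,2,5}  (accept∈set)
'a' @ 3: {3,4}
'b' @ 4: {1,2,5}  (accept∈set)
'a' @ 5: {3,4}
'a' @ 6: {1,2,5}  (accept∈set)
'a' @ 7: {3,4}
'c' @ 8: {1,2,5}  (accept∈set)
end set {1,2,5} — state 1 in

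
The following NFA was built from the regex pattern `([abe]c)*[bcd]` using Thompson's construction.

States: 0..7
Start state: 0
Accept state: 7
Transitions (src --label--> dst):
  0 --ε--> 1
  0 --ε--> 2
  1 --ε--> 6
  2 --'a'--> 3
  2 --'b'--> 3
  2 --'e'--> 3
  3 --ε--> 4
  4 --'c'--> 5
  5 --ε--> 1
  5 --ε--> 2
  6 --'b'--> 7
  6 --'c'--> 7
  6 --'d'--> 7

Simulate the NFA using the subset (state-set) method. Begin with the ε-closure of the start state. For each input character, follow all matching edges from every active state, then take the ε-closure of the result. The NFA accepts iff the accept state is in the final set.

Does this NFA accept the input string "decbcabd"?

S₀ = ε-closure({0}) = {0,1,2,6}
'd' @ 1: {7}  (accept∈set)
'e' @ 2: {}  — dead — no transitions
rest 'cbcabd' ignored (set empty)
final: {}; accept 7 not in set

Answer: REJECT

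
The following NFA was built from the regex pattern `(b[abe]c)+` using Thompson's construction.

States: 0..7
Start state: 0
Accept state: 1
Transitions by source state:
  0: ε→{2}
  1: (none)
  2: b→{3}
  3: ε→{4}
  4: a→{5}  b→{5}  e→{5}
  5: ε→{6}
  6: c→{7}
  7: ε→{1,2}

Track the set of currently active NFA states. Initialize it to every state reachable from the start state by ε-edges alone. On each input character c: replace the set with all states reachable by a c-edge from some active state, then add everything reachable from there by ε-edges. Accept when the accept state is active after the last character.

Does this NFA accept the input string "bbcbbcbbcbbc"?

Answer: ACCEPT

Trace:
initial (ε-close {0}): {0,2}
'b' @ 1: {3,4}
'b' @ 2: {5,6}
'c' @ 3: {1,2,7}  (accept∈set)
'b' @ 4: {3,4}
'b' @ 5: {5,6}
'c' @ 6: {1,2,7}  (accept∈set)
'b' @ 7: {3,4}
'b' @ 8: {5,6}
'c' @ 9: {1,2,7}  (accept∈set)
'b' @ 10: {3,4}
'b' @ 11: {5,6}
'c' @ 12: {1,2,7}  (accept∈set)
after full input: {1,2,7}  (accept=1 in)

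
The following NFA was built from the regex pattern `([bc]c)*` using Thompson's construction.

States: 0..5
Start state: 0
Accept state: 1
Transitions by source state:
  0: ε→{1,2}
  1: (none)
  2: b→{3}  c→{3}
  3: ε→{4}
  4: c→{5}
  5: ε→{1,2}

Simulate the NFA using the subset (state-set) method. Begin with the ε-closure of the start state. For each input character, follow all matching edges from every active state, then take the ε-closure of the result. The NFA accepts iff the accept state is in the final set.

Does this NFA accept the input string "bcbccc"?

initial (ε-close {0}): {0,1,2}
'b' @ 1: {3,4}
'c' @ 2: {1,2,5}  ✓accept
'b' @ 3: {3,4}
'c' @ 4: {1,2,5}  ✓accept
'c' @ 5: {3,4}
'c' @ 6: {1,2,5}  ✓accept
after full input: {1,2,5}  (accept=1 in)

Answer: ACCEPT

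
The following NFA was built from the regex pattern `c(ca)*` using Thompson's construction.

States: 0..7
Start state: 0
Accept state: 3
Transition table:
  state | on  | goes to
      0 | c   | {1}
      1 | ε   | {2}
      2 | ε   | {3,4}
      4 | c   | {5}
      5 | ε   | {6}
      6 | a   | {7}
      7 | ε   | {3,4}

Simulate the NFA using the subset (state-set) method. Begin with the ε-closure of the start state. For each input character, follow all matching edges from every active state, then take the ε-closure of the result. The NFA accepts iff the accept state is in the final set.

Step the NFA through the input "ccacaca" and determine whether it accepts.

Answer: ACCEPT

Trace:
initial (ε-close {0}): {0}
'c' @ 1: {1,2,3,4}  [accepting]
'c' @ 2: {5,6}
'a' @ 3: {3,4,7}  [accepting]
'c' @ 4: {5,6}
'a' @ 5: {3,4,7}  [accepting]
'c' @ 6: {5,6}
'a' @ 7: {3,4,7}  [accepting]
end set {3,4,7} — state 3 in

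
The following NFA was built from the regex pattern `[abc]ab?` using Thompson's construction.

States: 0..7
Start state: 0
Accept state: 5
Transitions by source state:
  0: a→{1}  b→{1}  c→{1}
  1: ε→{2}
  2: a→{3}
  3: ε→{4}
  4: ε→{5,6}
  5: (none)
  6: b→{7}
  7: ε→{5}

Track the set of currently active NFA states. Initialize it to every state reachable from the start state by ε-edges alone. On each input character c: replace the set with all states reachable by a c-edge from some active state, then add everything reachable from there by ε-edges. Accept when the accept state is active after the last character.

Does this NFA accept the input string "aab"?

Answer: ACCEPT

Trace:
initial (ε-close {0}): {0}
'a' @ 1: {1,2}
'a' @ 2: {3,4,5,6}  [accepting]
'b' @ 3: {5,7}  [accepting]
after full input: {5,7}  (accept=5 in)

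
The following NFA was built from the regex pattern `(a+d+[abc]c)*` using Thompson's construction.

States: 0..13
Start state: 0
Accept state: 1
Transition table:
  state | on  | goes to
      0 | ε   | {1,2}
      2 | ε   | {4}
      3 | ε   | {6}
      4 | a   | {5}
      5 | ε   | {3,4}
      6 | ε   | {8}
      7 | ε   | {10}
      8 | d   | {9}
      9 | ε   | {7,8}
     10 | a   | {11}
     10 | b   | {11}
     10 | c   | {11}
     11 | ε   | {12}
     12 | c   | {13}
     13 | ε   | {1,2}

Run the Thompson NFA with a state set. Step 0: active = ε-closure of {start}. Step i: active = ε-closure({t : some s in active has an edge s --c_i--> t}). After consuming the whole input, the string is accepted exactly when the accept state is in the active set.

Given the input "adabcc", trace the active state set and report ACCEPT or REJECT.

Answer: REJECT

Steps:
start: ε-closure({0}) = {0,1,2,4}
'a' @ 1: {3,4,5,6,8}
'd' @ 2: {7,8,9,10}
'a' @ 3: {11,12}
'b' @ 4: {}  — no active states
rest 'cc' ignored (set empty)
final: {}; accept 1 not in set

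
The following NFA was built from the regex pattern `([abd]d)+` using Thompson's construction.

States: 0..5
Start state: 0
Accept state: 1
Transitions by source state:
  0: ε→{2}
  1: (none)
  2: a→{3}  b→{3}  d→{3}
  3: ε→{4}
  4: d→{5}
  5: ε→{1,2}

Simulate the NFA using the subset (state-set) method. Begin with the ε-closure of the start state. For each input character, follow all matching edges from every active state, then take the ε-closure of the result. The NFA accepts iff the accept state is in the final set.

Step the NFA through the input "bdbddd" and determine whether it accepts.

Answer: ACCEPT

Trace:
initial (ε-close {0}): {0,2}
'b' @ 1: {3,4}
'd' @ 2: {1,2,5}  ✓accept
'b' @ 3: {3,4}
'd' @ 4: {1,2,5}  ✓accept
'd' @ 5: {3,4}
'd' @ 6: {1,2,5}  ✓accept
end set {1,2,5} — state 1 in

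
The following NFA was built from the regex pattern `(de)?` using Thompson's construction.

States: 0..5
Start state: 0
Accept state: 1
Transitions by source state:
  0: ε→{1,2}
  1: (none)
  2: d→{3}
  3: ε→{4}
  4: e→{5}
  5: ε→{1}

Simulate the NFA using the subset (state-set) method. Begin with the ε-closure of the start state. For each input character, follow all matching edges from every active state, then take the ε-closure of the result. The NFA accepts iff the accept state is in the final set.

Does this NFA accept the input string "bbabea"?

S₀ = ε-closure({0}) = {0,1,2}
'b' @ 1: {}  — state set empty
rest 'babea' ignored (set empty)
after full input: {}  (accept=1 not in)

Answer: REJECT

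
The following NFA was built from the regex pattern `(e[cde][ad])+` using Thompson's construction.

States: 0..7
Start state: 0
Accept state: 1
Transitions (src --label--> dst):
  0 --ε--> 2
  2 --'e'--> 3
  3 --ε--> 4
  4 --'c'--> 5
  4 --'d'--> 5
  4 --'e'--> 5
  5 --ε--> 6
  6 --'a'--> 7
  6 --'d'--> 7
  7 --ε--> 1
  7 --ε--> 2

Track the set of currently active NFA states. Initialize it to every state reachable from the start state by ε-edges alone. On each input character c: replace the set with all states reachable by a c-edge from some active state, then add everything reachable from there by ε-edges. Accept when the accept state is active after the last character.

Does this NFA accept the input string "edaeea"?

start: ε-closure({0}) = {0,2}
'e' @ 1: {3,4}
'd' @ 2: {5,6}
'a' @ 3: {1,2,7}  [accepting]
'e' @ 4: {3,4}
'e' @ 5: {5,6}
'a' @ 6: {1,2,7}  [accepting]
end set {1,2,7} — state 1 in

Answer: ACCEPT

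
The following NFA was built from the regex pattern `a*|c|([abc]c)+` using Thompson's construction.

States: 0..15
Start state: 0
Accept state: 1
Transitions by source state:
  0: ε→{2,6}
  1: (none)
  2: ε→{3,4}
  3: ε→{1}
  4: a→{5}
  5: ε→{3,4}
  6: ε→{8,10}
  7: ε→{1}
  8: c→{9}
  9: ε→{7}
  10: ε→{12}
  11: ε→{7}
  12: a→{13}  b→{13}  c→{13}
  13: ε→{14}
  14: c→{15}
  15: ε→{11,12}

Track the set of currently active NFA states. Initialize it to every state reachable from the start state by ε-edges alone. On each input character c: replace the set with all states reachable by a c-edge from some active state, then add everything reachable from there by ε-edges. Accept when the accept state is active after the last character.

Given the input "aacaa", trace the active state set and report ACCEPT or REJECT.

initial (ε-close {0}): {0,1,2,3,4,6,8,10,12}
'a' @ 1: {1,3,4,5,13,14}  ✓accept
'a' @ 2: {1,3,4,5}  ✓accept
'c' @ 3: {}  — no active states
rest 'aa' ignored (set empty)
final: {}; accept 1 not in set

Answer: REJECT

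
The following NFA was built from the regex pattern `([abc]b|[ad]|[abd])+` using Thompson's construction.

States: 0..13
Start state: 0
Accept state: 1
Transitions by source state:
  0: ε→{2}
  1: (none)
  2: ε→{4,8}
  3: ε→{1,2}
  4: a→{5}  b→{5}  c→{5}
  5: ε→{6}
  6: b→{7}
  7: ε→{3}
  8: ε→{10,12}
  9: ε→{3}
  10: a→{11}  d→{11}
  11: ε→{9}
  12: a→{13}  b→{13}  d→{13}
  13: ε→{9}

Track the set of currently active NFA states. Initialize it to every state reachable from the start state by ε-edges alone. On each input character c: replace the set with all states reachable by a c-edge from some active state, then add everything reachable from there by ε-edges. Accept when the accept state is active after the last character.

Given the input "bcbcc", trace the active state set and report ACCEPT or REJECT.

initial (ε-close {0}): {0,2,4,8,10,12}
'b' @ 1: {1,2,3,4,5,6,8,9,10,12,13}  [accepting]
'c' @ 2: {5,6}
'b' @ 3: {1,2,3,4,7,8,10,12}  [accepting]
'c' @ 4: {5,6}
'c' @ 5: {}  — state set empty
after full input: {}  (accept=1 not in)

Answer: REJECT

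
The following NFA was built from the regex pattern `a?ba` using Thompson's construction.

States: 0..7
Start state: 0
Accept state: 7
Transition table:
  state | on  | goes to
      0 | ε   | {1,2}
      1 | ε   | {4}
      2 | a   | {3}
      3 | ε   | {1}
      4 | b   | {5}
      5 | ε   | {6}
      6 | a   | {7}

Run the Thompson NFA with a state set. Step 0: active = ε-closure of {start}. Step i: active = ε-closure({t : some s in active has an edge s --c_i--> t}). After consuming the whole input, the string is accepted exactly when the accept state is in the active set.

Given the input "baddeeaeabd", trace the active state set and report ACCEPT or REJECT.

Answer: REJECT

Derivation:
S₀ = ε-closure({0}) = {0,1,2,4}
'b' @ 1: {5,6}
'a' @ 2: {7}  ✓accept
'd' @ 3: {}  — state set empty
rest 'deeaeabd' ignored (set empty)
end set {} — state 7 not in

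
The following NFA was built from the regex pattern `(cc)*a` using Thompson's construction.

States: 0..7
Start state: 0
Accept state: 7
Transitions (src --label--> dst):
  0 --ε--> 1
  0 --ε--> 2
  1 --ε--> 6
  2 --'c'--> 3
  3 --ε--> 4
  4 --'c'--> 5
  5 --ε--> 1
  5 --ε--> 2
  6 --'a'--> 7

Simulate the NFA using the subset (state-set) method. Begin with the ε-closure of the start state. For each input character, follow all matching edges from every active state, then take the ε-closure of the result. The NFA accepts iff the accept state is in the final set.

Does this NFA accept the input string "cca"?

Answer: ACCEPT

Derivation:
S₀ = ε-closure({0}) = {0,1,2,6}
'c' @ 1: {3,4}
'c' @ 2: {1,2,5,6}
'a' @ 3: {7}  ✓accept
after full input: {7}  (accept=7 in)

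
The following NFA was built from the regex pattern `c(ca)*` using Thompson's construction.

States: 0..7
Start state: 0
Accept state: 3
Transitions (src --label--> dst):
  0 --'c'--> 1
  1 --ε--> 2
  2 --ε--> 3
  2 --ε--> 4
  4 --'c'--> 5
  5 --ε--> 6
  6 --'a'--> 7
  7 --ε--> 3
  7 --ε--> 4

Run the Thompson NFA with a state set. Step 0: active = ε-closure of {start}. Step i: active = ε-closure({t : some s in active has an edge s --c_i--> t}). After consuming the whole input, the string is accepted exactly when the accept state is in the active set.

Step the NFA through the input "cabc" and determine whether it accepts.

initial (ε-close {0}): {0}
'c' @ 1: {1,2,3,4}  (accept∈set)
'a' @ 2: {}  — no active states
rest 'bc' ignored (set empty)
final: {}; accept 3 not in set

Answer: REJECT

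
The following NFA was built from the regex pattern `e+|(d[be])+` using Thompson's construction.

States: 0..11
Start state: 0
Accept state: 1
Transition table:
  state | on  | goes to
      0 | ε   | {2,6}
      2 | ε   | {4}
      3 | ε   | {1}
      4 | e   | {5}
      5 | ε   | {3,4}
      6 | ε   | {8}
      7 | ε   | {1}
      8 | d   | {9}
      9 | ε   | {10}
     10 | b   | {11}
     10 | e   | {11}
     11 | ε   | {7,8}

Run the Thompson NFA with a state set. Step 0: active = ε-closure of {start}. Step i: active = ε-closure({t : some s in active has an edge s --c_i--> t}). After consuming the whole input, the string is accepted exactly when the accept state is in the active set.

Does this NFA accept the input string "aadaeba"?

S₀ = ε-closure({0}) = {0,2,4,6,8}
'a' @ 1: {}  — no active states
rest 'adaeba' ignored (set empty)
end set {} — state 1 not in

Answer: REJECT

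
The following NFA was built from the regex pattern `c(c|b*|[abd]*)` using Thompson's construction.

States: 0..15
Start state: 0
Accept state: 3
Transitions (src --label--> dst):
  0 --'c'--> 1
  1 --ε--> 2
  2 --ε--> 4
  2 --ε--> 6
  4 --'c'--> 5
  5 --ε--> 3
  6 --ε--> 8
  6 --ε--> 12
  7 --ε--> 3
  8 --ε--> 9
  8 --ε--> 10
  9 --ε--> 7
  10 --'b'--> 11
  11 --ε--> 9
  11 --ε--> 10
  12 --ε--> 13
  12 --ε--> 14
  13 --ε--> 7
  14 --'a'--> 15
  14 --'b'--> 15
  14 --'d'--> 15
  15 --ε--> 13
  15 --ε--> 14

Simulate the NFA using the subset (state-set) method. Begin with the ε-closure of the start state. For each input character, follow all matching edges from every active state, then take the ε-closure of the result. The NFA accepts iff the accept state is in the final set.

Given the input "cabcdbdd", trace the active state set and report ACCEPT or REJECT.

S₀ = ε-closure({0}) = {0}
'c' @ 1: {1,2,3,4,6,7,8,9,10,12,13,14}  [accepting]
'a' @ 2: {3,7,13,14,15}  [accepting]
'b' @ 3: {3,7,13,14,15}  [accepting]
'c' @ 4: {}  — dead — no transitions
rest 'dbdd' ignored (set empty)
end set {} — state 3 not in

Answer: REJECT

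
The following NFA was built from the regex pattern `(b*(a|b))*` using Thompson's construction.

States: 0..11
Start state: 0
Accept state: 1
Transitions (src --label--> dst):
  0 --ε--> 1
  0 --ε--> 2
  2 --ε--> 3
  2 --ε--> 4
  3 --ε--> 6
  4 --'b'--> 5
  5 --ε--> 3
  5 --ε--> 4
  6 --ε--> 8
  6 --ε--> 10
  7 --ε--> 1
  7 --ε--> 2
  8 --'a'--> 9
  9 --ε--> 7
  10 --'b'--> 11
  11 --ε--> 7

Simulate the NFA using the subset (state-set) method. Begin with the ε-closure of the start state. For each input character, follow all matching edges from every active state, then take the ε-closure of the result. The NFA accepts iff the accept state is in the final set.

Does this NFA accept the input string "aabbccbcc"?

start: ε-closure({0}) = {0,1,2,3,4,6,8,10}
'a' @ 1: {1,2,3,4,6,7,8,9,10}  ✓accept
'a' @ 2: {1,2,3,4,6,7,8,9,10}  ✓accept
'b' @ 3: {1,2,3,4,5,6,7,8,10,11}  ✓accept
'b' @ 4: {1,2,3,4,5,6,7,8,10,11}  ✓accept
'c' @ 5: {}  — dead — no transitions
rest 'cbcc' ignored (set empty)
after full input: {}  (accept=1 not in)

Answer: REJECT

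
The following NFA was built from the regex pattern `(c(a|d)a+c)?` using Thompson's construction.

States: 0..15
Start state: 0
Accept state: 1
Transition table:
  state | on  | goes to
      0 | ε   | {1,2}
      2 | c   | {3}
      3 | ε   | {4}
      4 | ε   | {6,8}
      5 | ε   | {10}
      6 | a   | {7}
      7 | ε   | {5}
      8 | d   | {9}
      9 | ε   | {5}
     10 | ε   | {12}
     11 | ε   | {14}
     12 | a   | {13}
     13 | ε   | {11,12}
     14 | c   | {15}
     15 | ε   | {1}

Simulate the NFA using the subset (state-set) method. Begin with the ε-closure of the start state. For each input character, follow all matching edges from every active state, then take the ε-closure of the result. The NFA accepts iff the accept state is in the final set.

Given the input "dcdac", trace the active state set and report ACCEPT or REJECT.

Answer: REJECT

Derivation:
start: ε-closure({0}) = {0,1,2}
'd' @ 1: {}  — dead — no transitions
rest 'cdac' ignored (set empty)
after full input: {}  (accept=1 not in)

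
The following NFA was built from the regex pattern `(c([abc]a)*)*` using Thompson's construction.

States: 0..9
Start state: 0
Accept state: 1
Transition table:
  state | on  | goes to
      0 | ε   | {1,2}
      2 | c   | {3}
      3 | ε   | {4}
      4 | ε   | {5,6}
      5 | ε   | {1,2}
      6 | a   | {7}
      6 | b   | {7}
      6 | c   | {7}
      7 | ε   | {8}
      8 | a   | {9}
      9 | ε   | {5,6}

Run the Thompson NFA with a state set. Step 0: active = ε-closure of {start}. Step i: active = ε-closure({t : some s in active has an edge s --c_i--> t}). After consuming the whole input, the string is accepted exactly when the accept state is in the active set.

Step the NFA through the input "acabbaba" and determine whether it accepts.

S₀ = ε-closure({0}) = {0,1,2}
'a' @ 1: {}  — no active states
rest 'cabbaba' ignored (set empty)
final: {}; accept 1 not in set

Answer: REJECT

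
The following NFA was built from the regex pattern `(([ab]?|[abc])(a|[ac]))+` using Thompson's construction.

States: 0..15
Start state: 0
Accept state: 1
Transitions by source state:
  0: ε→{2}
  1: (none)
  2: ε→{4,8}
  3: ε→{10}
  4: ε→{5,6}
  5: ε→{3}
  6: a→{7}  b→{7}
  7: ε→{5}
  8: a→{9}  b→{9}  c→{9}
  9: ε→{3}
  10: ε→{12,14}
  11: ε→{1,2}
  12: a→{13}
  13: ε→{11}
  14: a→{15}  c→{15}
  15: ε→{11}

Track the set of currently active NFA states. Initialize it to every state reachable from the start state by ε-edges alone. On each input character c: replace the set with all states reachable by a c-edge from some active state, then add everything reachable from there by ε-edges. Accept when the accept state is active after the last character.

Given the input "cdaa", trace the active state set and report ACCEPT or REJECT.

Answer: REJECT

Derivation:
initial (ε-close {0}): {0,2,3,4,5,6,8,10,12,14}
'c' @ 1: {1,2,3,4,5,6,8,9,10,11,12,14,15}  [accepting]
'd' @ 2: {}  — no active states
rest 'aa' ignored (set empty)
final: {}; accept 1 not in set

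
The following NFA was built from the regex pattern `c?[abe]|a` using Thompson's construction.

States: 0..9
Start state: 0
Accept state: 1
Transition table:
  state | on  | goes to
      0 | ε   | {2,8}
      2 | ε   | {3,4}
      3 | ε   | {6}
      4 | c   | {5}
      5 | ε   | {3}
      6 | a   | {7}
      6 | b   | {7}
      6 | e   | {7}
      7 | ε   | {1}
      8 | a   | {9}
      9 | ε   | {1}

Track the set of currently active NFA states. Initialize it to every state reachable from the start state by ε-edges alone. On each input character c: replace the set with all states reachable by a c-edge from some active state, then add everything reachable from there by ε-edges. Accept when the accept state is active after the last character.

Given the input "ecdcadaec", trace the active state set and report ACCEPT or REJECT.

initial (ε-close {0}): {0,2,3,4,6,8}
'e' @ 1: {1,7}  ✓accept
'c' @ 2: {}  — no active states
rest 'dcadaec' ignored (set empty)
after full input: {}  (accept=1 not in)

Answer: REJECT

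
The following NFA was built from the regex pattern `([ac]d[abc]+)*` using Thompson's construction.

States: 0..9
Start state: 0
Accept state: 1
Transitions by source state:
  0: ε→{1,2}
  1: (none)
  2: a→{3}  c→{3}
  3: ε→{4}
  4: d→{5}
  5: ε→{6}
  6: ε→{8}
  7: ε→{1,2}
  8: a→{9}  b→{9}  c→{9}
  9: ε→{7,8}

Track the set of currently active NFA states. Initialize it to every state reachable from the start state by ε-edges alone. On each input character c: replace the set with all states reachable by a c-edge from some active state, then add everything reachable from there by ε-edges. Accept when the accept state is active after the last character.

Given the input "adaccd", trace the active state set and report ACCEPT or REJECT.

S₀ = ε-closure({0}) = {0,1,2}
'a' @ 1: {3,4}
'd' @ 2: {5,6,8}
'a' @ 3: {1,2,7,8,9}  (accept∈set)
'c' @ 4: {1,2,3,4,7,8,9}  (accept∈set)
'c' @ 5: {1,2,3,4,7,8,9}  (accept∈set)
'd' @ 6: {5,6,8}
after full input: {5,6,8}  (accept=1 not in)

Answer: REJECT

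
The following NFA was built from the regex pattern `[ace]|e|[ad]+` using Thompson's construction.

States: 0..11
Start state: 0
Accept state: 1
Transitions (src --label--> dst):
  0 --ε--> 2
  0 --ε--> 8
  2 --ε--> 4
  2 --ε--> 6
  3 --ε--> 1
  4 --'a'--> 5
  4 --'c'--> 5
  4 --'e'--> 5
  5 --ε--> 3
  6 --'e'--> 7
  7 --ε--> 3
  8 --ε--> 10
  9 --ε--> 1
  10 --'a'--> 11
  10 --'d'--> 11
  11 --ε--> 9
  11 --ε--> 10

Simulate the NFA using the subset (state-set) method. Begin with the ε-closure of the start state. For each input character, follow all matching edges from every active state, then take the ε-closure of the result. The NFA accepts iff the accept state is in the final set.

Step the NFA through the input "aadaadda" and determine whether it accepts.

Answer: ACCEPT

Steps:
start: ε-closure({0}) = {0,2,4,6,8,10}
'a' @ 1: {1,3,5,9,10,11}  [accepting]
'a' @ 2: {1,9,10,11}  [accepting]
'd' @ 3: {1,9,10,11}  [accepting]
'a' @ 4: {1,9,10,11}  [accepting]
'a' @ 5: {1,9,10,11}  [accepting]
'd' @ 6: {1,9,10,11}  [accepting]
'd' @ 7: {1,9,10,11}  [accepting]
'a' @ 8: {1,9,10,11}  [accepting]
end set {1,9,10,11} — state 1 in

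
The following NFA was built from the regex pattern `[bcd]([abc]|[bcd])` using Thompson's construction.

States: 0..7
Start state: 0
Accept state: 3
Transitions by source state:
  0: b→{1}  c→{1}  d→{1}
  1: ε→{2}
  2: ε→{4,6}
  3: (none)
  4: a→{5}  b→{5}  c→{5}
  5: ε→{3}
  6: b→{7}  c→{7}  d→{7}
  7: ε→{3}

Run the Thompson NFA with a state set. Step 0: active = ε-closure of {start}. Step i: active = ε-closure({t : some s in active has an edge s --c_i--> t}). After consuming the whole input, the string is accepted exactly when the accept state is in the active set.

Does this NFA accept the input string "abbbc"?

Answer: REJECT

Derivation:
S₀ = ε-closure({0}) = {0}
'a' @ 1: {}  — dead — no transitions
rest 'bbbc' ignored (set empty)
end set {} — state 3 not in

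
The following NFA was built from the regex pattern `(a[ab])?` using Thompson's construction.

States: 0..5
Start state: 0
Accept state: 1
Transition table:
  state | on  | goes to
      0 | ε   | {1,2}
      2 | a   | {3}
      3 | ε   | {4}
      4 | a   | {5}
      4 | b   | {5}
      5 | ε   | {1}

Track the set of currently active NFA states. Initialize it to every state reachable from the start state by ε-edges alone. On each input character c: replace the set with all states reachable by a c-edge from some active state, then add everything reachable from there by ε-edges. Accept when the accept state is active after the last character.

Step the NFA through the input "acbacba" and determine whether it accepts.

initial (ε-close {0}): {0,1,2}
'a' @ 1: {3,4}
'c' @ 2: {}  — no active states
rest 'bacba' ignored (set empty)
after full input: {}  (accept=1 not in)

Answer: REJECT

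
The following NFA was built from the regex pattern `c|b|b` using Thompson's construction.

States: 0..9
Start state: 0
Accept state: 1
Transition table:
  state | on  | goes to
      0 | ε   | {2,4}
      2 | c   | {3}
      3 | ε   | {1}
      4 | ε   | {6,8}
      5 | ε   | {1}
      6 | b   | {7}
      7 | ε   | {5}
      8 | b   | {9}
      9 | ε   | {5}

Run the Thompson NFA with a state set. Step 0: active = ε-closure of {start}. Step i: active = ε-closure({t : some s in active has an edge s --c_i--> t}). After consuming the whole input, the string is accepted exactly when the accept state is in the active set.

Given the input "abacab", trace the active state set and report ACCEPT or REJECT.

start: ε-closure({0}) = {0,2,4,6,8}
'a' @ 1: {}  — dead — no transitions
rest 'bacab' ignored (set empty)
final: {}; accept 1 not in set

Answer: REJECT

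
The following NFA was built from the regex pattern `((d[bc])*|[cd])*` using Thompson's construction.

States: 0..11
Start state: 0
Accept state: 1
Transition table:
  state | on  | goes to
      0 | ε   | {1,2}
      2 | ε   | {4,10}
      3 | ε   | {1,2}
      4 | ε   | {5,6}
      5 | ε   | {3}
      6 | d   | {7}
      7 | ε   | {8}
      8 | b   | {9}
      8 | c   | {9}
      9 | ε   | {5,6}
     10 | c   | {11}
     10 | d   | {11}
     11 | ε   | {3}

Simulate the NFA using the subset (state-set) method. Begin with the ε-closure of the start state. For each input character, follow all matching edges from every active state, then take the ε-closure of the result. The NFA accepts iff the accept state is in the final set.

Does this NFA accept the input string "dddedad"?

Answer: REJECT

Steps:
start: ε-closure({0}) = {0,1,2,3,4,5,6,10}
'd' @ 1: {1,2,3,4,5,6,7,8,10,11}  (accept∈set)
'd' @ 2: {1,2,3,4,5,6,7,8,10,11}  (accept∈set)
'd' @ 3: {1,2,3,4,5,6,7,8,10,11}  (accept∈set)
'e' @ 4: {}  — state set empty
rest 'dad' ignored (set empty)
after full input: {}  (accept=1 not in)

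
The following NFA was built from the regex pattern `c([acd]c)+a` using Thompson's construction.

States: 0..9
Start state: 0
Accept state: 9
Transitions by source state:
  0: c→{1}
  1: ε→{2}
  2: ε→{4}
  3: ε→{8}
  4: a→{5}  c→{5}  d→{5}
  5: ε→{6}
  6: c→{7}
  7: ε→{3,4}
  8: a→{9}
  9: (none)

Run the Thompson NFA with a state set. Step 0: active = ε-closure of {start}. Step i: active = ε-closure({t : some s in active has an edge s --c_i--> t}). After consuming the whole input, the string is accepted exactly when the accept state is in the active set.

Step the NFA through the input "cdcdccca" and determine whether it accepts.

S₀ = ε-closure({0}) = {0}
'c' @ 1: {1,2,4}
'd' @ 2: {5,6}
'c' @ 3: {3,4,7,8}
'd' @ 4: {5,6}
'c' @ 5: {3,4,7,8}
'c' @ 6: {5,6}
'c' @ 7: {3,4,7,8}
'a' @ 8: {5,6,9}  (accept∈set)
final: {5,6,9}; accept 9 in set

Answer: ACCEPT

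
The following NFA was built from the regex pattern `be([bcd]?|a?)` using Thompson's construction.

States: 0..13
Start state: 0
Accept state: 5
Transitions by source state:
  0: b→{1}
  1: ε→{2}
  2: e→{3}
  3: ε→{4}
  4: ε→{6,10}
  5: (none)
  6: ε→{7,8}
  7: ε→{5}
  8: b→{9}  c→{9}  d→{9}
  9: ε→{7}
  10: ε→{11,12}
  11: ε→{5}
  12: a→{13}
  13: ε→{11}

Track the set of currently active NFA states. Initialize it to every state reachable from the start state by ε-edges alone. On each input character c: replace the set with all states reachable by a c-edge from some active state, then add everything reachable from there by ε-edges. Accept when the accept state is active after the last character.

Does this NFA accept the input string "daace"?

Answer: REJECT

Steps:
initial (ε-close {0}): {0}
'd' @ 1: {}  — dead — no transitions
rest 'aace' ignored (set empty)
end set {} — state 5 not in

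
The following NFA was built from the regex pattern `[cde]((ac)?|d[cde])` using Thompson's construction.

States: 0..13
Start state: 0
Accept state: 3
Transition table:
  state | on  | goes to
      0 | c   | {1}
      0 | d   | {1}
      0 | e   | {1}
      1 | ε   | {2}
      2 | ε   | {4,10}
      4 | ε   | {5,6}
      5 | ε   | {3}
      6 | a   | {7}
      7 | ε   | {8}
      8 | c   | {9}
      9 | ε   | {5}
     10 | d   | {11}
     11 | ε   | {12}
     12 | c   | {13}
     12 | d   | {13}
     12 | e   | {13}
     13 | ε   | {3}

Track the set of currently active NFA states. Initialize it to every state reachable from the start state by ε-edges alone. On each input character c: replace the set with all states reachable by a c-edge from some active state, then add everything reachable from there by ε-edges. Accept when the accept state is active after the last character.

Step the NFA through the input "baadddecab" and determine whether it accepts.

Answer: REJECT

Derivation:
initial (ε-close {0}): {0}
'b' @ 1: {}  — dead — no transitions
rest 'aadddecab' ignored (set empty)
final: {}; accept 3 not in set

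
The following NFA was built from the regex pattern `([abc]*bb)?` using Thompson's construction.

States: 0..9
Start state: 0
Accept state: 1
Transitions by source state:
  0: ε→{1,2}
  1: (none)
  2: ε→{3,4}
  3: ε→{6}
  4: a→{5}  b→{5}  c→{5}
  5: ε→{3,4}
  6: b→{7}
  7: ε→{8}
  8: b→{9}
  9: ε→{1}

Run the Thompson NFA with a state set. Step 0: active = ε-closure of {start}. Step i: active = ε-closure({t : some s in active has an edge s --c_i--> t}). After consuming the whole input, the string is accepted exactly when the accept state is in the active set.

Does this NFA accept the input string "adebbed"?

Answer: REJECT

Derivation:
start: ε-closure({0}) = {0,1,2,3,4,6}
'a' @ 1: {3,4,5,6}
'd' @ 2: {}  — no active states
rest 'ebbed' ignored (set empty)
final: {}; accept 1 not in set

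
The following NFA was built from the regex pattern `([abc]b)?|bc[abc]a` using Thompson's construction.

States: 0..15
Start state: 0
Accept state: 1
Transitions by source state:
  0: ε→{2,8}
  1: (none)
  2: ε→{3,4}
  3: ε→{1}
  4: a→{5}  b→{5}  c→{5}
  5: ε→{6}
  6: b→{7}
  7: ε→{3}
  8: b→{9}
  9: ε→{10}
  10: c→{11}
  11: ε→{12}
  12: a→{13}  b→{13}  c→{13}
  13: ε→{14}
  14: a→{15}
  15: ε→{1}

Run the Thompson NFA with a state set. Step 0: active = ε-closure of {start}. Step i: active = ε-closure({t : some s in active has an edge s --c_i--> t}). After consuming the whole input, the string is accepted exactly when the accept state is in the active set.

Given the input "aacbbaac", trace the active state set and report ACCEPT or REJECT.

Answer: REJECT

Derivation:
initial (ε-close {0}): {0,1,2,3,4,8}
'a' @ 1: {5,6}
'a' @ 2: {}  — dead — no transitions
rest 'cbbaac' ignored (set empty)
final: {}; accept 1 not in set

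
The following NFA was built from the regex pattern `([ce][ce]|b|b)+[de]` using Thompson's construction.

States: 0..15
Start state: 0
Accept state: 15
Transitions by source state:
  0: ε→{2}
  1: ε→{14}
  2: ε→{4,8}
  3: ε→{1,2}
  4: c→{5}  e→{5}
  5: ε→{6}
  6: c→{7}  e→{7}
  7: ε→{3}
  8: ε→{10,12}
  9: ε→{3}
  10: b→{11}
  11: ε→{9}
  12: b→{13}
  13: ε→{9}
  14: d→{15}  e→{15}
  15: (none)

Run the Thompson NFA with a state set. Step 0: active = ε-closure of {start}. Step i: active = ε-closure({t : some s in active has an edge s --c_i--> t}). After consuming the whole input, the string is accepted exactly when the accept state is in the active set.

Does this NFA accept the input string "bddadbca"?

Answer: REJECT

Derivation:
S₀ = ε-closure({0}) = {0,2,4,8,10,12}
'b' @ 1: {1,2,3,4,8,9,10,11,12,13,14}
'd' @ 2: {15}  ✓accept
'd' @ 3: {}  — no active states
rest 'adbca' ignored (set empty)
end set {} — state 15 not in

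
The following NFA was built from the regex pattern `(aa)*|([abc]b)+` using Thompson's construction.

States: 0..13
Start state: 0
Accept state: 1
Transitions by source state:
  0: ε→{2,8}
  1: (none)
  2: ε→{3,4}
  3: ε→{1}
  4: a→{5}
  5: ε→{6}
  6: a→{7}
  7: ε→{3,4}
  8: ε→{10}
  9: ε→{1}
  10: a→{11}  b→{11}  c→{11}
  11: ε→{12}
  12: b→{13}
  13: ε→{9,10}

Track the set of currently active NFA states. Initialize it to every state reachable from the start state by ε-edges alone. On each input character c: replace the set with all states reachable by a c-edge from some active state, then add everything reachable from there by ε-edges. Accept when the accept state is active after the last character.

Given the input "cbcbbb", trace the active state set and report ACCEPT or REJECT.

initial (ε-close {0}): {0,1,2,3,4,8,10}
'c' @ 1: {11,12}
'b' @ 2: {1,9,10,13}  (accept∈set)
'c' @ 3: {11,12}
'b' @ 4: {1,9,10,13}  (accept∈set)
'b' @ 5: {11,12}
'b' @ 6: {1,9,10,13}  (accept∈set)
final: {1,9,10,13}; accept 1 in set

Answer: ACCEPT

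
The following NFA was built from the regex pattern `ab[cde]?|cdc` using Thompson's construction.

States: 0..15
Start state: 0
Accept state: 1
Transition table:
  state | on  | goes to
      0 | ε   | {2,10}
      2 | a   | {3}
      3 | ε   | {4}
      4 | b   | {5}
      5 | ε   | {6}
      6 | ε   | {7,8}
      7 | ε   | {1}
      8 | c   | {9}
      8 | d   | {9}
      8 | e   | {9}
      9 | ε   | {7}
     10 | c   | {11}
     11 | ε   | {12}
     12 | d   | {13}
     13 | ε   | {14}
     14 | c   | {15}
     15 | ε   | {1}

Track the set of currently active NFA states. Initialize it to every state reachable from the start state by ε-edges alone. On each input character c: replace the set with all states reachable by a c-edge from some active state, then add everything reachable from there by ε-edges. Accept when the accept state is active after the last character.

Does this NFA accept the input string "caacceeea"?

start: ε-closure({0}) = {0,2,10}
'c' @ 1: {11,12}
'a' @ 2: {}  — state set empty
rest 'acceeea' ignored (set empty)
final: {}; accept 1 not in set

Answer: REJECT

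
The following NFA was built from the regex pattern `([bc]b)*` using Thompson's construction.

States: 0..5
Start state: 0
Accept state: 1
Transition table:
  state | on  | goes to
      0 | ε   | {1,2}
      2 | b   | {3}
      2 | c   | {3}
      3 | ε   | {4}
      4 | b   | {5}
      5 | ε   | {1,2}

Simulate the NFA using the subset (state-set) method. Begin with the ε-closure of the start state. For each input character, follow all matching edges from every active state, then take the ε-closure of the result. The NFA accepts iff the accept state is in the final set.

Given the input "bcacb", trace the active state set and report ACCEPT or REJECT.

Answer: REJECT

Steps:
start: ε-closure({0}) = {0,1,2}
'b' @ 1: {3,4}
'c' @ 2: {}  — state set empty
rest 'acb' ignored (set empty)
final: {}; accept 1 not in set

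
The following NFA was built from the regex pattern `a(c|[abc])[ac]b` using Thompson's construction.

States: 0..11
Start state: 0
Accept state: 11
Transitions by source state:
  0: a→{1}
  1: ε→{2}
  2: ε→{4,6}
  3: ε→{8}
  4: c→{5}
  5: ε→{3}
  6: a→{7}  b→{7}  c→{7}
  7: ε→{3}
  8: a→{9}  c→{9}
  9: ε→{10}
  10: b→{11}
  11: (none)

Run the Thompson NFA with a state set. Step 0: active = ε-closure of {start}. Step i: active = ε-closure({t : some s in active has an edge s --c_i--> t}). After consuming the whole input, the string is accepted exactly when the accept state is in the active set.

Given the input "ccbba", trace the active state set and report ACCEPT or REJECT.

Answer: REJECT

Trace:
initial (ε-close {0}): {0}
'c' @ 1: {}  — dead — no transitions
rest 'cbba' ignored (set empty)
final: {}; accept 11 not in set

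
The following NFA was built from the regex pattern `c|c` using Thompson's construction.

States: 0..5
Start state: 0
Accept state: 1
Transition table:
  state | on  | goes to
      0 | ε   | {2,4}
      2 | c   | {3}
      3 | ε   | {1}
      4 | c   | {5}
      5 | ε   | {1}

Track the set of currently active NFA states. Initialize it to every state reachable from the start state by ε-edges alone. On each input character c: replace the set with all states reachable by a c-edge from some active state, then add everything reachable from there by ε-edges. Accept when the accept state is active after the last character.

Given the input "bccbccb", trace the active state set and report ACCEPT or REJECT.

S₀ = ε-closure({0}) = {0,2,4}
'b' @ 1: {}  — no active states
rest 'ccbccb' ignored (set empty)
end set {} — state 1 not in

Answer: REJECT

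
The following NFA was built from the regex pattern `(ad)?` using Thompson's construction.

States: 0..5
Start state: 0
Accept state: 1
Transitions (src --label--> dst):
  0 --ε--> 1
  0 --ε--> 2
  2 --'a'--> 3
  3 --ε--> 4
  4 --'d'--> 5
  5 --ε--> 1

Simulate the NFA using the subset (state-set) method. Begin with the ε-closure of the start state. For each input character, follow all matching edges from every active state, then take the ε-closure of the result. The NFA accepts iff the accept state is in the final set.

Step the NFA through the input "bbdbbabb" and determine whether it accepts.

initial (ε-close {0}): {0,1,2}
'b' @ 1: {}  — dead — no transitions
rest 'bdbbabb' ignored (set empty)
final: {}; accept 1 not in set

Answer: REJECT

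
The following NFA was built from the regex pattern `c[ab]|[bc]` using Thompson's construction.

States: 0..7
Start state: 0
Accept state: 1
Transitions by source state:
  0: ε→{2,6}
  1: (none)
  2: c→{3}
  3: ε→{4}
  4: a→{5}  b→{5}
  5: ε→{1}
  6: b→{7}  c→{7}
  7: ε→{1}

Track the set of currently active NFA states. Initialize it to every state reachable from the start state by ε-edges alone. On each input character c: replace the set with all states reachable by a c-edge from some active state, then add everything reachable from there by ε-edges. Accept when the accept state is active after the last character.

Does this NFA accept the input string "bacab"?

S₀ = ε-closure({0}) = {0,2,6}
'b' @ 1: {1,7}  ✓accept
'a' @ 2: {}  — dead — no transitions
rest 'cab' ignored (set empty)
final: {}; accept 1 not in set

Answer: REJECT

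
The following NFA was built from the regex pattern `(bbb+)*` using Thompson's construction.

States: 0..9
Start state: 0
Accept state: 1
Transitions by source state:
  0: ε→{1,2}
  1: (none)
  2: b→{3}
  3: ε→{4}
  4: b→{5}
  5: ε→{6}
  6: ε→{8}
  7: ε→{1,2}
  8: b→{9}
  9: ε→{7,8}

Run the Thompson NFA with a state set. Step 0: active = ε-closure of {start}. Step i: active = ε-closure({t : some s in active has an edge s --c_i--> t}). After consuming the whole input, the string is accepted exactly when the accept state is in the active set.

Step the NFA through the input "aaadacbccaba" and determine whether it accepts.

start: ε-closure({0}) = {0,1,2}
'a' @ 1: {}  — state set empty
rest 'aadacbccaba' ignored (set empty)
final: {}; accept 1 not in set

Answer: REJECT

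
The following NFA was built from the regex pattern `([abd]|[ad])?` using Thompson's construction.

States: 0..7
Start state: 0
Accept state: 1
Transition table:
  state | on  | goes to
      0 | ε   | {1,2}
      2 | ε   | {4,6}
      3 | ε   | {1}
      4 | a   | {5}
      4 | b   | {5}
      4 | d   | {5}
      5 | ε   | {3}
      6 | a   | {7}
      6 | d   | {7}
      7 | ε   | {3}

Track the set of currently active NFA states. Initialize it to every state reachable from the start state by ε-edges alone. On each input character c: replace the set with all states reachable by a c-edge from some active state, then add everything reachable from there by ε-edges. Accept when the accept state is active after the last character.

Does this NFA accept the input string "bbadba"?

Answer: REJECT

Derivation:
start: ε-closure({0}) = {0,1,2,4,6}
'b' @ 1: {1,3,5}  ✓accept
'b' @ 2: {}  — dead — no transitions
rest 'adba' ignored (set empty)
after full input: {}  (accept=1 not in)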